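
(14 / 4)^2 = 49 / 4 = 12.25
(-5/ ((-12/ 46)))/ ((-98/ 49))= -115/ 12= -9.58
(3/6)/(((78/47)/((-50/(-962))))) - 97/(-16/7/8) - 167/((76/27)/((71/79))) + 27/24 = 64721083123/225258072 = 287.32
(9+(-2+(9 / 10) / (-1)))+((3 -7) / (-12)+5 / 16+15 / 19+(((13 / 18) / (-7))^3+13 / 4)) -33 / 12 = 3053573279 / 380071440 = 8.03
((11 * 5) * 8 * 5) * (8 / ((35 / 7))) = 3520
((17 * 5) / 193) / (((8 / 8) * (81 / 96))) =2720 / 5211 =0.52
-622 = -622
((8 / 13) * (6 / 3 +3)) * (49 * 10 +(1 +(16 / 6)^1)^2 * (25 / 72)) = 1602725 / 1053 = 1522.06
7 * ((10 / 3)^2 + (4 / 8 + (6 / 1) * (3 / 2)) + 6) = 3353 / 18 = 186.28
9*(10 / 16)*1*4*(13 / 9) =65 / 2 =32.50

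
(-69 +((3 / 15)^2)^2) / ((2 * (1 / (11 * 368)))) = -87282976 / 625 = -139652.76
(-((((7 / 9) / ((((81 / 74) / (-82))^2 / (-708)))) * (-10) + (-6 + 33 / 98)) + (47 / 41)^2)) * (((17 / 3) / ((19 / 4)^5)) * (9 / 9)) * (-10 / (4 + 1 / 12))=34887816460023461416960 / 196706708207797977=177359.57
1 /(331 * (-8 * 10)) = -1 /26480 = -0.00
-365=-365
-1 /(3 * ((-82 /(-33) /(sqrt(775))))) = -3.73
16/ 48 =0.33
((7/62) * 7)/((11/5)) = 0.36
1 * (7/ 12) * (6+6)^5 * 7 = 1016064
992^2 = 984064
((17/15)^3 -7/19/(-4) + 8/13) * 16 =28852676/833625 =34.61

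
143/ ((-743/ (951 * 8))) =-1087944/ 743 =-1464.26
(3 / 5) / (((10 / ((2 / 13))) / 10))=0.09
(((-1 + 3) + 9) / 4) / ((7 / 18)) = 99 / 14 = 7.07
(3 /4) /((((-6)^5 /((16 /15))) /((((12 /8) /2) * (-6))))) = 1 /2160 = 0.00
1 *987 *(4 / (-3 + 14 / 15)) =-59220 / 31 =-1910.32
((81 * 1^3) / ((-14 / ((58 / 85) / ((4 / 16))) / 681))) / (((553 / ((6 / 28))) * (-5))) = 9598014 / 11516225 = 0.83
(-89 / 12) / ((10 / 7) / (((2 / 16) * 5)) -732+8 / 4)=623 / 61128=0.01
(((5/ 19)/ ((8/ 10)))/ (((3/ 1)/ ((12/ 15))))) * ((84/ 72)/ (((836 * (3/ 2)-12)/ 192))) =560/ 35397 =0.02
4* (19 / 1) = 76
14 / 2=7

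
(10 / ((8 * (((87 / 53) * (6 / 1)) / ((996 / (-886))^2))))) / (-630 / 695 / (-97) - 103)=-24614362555 / 15805920757366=-0.00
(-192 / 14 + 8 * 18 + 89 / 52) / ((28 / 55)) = 2642585 / 10192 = 259.28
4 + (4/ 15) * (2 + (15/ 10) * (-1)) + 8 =182/ 15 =12.13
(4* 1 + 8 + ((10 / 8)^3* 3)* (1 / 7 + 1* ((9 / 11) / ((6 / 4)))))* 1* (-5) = -395055 / 4928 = -80.17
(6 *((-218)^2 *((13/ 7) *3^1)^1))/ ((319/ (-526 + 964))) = 4870829808/ 2233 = 2181294.14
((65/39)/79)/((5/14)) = 14/237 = 0.06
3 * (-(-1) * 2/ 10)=3/ 5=0.60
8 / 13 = 0.62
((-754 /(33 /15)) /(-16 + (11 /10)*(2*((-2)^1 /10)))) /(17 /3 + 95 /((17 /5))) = 0.62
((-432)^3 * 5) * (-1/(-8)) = -50388480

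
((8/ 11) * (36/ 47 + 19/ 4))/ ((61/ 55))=170/ 47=3.62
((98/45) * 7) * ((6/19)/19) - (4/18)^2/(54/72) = 82252/438615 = 0.19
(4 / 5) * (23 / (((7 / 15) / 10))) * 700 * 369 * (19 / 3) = 645012000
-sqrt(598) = -24.45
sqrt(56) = 2*sqrt(14) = 7.48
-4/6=-2/3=-0.67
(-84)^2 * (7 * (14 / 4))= 172872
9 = 9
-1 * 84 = -84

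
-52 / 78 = -2 / 3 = -0.67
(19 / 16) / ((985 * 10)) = 19 / 157600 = 0.00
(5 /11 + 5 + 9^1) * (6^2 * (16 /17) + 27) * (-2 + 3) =164565 /187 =880.03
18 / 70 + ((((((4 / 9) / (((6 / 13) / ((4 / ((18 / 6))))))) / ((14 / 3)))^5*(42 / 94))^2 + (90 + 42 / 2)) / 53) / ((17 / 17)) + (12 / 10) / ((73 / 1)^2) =967498049862117426699107503748 / 411402344490782595292316137065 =2.35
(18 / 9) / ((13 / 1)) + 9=119 / 13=9.15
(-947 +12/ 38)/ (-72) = 17987/ 1368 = 13.15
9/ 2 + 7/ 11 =113/ 22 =5.14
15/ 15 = 1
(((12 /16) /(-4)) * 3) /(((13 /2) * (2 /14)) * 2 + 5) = -21 /256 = -0.08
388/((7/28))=1552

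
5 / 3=1.67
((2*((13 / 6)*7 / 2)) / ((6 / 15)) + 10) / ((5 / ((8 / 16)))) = 115 / 24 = 4.79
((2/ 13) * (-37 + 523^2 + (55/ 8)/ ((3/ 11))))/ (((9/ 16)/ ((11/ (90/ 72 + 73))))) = 105030608/ 9477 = 11082.69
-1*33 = -33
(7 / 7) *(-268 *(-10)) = 2680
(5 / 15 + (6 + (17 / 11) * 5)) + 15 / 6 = 1093 / 66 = 16.56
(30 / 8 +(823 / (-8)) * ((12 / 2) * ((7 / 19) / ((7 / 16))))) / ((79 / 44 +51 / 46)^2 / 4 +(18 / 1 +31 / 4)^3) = -5020737942 / 166138375627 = -0.03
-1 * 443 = -443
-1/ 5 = -0.20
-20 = -20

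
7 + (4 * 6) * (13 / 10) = 191 / 5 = 38.20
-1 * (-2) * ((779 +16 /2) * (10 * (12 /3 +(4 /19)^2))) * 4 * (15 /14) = 689412000 /2527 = 272818.36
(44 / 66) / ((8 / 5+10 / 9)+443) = 30 / 20057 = 0.00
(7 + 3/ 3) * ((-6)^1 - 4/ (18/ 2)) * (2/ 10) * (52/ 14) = -12064/ 315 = -38.30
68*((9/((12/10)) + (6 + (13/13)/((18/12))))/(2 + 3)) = 578/3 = 192.67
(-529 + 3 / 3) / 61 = -528 / 61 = -8.66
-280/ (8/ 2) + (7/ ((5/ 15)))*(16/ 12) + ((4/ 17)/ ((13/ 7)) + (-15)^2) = 40471/ 221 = 183.13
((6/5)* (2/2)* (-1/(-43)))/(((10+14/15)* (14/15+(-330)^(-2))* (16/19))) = 4655475/1433544664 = 0.00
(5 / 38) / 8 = 5 / 304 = 0.02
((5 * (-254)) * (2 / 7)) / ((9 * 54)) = -1270 / 1701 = -0.75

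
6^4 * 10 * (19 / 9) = 27360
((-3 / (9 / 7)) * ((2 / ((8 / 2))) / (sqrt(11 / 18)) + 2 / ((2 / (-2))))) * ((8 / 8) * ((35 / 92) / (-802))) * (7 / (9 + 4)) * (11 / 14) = -2695 / 2877576 + 245 * sqrt(22) / 3836768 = -0.00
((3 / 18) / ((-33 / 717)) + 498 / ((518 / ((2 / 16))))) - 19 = -22.50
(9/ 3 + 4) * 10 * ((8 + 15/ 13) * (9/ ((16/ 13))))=37485/ 8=4685.62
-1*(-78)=78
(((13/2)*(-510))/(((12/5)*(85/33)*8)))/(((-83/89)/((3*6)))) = 1718145/1328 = 1293.78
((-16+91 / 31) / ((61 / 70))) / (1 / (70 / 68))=-496125 / 32147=-15.43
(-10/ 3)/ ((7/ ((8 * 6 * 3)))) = -480/ 7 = -68.57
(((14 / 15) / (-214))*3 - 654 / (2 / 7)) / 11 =-1224622 / 5885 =-208.09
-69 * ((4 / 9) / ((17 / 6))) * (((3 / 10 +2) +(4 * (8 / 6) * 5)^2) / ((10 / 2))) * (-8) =12354.60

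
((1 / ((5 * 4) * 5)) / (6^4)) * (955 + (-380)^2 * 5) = 48197 / 8640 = 5.58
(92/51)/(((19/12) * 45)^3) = 5888/1180605375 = 0.00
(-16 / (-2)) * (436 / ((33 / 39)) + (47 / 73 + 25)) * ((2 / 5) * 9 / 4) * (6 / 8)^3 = 26387127 / 16060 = 1643.03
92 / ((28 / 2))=46 / 7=6.57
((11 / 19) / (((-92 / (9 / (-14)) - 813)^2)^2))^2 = 5208653241 / 630187047697780671522821685430921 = 0.00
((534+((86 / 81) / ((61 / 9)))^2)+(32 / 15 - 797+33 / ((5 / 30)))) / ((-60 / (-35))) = -662923807 / 18084060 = -36.66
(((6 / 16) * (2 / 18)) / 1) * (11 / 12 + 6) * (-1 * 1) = -83 / 288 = -0.29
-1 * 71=-71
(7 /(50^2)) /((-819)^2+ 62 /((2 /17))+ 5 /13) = 0.00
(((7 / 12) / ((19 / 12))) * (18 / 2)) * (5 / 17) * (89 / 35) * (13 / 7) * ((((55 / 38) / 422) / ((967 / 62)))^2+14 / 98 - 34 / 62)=-55086292110373726059 / 29494792703440372532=-1.87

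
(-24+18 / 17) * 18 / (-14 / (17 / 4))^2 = -29835 / 784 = -38.05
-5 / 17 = -0.29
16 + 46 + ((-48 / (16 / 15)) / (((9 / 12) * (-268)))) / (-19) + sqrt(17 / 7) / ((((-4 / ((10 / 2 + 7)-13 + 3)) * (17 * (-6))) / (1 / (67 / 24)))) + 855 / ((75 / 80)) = 2 * sqrt(119) / 7973 + 1239887 / 1273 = 973.99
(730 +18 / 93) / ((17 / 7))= 158452 / 527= 300.67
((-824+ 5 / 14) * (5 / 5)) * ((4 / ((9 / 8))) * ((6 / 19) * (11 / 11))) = -368992 / 399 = -924.79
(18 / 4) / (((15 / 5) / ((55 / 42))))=55 / 28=1.96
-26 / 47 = -0.55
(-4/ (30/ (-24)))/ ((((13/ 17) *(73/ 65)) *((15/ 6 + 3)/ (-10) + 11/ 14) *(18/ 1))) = 19040/ 21681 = 0.88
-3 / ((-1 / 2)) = 6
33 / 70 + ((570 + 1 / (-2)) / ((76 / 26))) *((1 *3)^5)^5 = 439103085400788789 / 2660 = 165076347895033.38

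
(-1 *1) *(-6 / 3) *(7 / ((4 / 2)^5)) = 7 / 16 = 0.44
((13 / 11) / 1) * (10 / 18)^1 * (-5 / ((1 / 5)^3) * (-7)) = 284375 / 99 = 2872.47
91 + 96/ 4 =115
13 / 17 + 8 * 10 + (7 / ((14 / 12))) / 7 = 9713 / 119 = 81.62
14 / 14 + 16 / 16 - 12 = -10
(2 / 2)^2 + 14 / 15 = 29 / 15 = 1.93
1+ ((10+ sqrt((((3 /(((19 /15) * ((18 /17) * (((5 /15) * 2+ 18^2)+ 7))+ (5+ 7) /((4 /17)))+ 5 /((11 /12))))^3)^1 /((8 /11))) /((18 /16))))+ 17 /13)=2057 * sqrt(4780689) /8787000121+ 160 /13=12.31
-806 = -806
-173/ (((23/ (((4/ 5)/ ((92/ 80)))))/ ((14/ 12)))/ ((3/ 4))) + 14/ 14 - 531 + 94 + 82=-189688/ 529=-358.58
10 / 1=10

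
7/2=3.50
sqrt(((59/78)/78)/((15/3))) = sqrt(295)/390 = 0.04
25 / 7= 3.57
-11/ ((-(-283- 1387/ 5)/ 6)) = -55/ 467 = -0.12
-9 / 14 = -0.64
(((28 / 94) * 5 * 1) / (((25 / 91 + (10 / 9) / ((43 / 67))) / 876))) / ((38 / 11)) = 188.27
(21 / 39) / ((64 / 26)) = 7 / 32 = 0.22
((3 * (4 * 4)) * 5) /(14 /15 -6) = -47.37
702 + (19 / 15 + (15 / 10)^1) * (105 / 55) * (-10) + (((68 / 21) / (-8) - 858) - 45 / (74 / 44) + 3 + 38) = -3332983 / 17094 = -194.98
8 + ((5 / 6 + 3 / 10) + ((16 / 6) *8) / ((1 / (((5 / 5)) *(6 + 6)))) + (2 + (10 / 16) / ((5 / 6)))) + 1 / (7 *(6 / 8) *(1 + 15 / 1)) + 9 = 29074 / 105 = 276.90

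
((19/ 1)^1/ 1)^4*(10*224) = 291919040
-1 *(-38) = 38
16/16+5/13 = 1.38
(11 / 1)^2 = 121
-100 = -100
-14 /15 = -0.93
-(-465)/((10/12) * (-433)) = -558/433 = -1.29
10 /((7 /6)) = 60 /7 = 8.57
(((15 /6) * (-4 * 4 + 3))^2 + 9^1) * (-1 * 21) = -89481 /4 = -22370.25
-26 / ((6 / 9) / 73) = -2847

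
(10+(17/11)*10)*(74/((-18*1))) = -10360/99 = -104.65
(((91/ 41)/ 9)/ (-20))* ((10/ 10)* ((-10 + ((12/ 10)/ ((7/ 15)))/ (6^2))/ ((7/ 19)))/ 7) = 34333/ 723240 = 0.05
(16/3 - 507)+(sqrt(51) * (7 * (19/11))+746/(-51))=-8777/17+133 * sqrt(51)/11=-429.95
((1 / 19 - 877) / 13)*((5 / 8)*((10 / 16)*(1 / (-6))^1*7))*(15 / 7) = 1041375 / 15808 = 65.88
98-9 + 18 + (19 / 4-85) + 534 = 2243 / 4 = 560.75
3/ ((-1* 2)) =-3/ 2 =-1.50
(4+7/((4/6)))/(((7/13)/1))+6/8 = 775/28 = 27.68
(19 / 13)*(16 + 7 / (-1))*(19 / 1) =3249 / 13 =249.92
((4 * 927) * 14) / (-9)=-5768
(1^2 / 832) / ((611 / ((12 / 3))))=1 / 127088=0.00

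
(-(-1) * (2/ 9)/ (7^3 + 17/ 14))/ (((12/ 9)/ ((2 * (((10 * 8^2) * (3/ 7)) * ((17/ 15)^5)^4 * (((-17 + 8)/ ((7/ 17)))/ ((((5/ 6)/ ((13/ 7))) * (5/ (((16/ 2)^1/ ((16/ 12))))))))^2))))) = 813060612636975470864861570830336/ 73301733062016963958740234375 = 11091.97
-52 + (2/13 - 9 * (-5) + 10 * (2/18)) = -5.74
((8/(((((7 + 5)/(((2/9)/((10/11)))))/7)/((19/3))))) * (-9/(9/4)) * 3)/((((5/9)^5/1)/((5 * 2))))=-51193296/3125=-16381.85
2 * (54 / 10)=54 / 5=10.80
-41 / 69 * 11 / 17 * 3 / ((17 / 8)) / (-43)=3608 / 285821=0.01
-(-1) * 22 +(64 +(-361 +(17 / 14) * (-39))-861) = -16567 / 14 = -1183.36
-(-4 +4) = 0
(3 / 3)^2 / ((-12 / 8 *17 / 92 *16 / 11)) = -253 / 102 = -2.48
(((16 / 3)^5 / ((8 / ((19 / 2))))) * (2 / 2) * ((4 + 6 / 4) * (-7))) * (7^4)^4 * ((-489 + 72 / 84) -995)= 2362902957302805123497984 / 243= 9723880482727593100814.75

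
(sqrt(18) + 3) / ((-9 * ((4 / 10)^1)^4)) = -625 * sqrt(2) / 48 - 625 / 48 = -31.44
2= 2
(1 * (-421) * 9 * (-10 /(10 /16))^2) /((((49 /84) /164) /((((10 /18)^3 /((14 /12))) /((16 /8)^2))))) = -4418816000 /441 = -10019990.93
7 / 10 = 0.70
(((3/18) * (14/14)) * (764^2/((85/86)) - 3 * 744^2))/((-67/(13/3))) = 591199856/51255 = 11534.48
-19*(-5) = 95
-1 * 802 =-802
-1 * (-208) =208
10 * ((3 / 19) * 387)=11610 / 19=611.05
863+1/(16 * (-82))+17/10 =5672427/6560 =864.70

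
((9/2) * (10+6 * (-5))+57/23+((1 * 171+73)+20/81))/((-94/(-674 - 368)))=152121059/87561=1737.32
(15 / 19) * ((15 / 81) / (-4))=-25 / 684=-0.04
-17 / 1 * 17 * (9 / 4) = -2601 / 4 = -650.25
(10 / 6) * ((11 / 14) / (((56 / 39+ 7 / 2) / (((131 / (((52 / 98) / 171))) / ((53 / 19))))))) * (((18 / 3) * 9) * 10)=114917130 / 53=2168247.74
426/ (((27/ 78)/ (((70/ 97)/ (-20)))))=-12922/ 291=-44.41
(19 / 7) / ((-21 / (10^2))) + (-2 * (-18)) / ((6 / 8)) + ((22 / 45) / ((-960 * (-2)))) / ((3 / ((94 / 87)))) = 9689180533 / 276242400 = 35.07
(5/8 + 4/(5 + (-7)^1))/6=-11/48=-0.23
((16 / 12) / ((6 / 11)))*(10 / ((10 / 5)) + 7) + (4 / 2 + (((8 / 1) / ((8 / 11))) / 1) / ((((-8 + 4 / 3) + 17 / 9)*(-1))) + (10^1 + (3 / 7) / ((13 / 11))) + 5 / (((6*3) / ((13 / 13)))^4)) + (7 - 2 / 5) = 103921683889 / 2053855440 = 50.60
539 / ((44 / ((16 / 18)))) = 98 / 9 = 10.89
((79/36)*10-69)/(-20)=847/360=2.35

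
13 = 13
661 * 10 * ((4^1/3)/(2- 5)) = -26440/9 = -2937.78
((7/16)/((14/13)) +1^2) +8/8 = 2.41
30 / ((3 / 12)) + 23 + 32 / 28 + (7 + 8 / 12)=3188 / 21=151.81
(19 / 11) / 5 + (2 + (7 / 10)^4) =284411 / 110000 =2.59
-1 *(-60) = 60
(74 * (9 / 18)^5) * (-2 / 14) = -37 / 112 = -0.33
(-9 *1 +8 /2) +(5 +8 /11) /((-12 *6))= -447 /88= -5.08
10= 10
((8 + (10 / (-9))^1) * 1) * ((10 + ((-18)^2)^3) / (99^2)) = 2108758508 / 88209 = 23906.39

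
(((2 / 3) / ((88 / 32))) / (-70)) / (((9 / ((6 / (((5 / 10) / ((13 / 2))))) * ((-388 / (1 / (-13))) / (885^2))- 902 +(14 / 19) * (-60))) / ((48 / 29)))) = 300231335296 / 498448306125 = 0.60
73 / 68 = 1.07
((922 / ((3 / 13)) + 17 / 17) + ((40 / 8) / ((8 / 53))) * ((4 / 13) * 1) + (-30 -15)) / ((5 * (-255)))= -308999 / 99450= -3.11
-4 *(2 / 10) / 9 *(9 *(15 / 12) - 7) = -17 / 45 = -0.38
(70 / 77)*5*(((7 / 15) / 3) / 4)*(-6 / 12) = -35 / 396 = -0.09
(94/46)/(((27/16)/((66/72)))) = 2068/1863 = 1.11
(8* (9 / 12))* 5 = 30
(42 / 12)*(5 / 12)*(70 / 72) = 1225 / 864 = 1.42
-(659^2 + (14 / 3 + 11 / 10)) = -13028603 / 30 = -434286.77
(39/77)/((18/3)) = 13/154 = 0.08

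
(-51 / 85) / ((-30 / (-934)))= -467 / 25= -18.68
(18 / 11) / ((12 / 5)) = 15 / 22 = 0.68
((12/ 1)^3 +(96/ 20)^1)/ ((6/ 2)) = 2888/ 5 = 577.60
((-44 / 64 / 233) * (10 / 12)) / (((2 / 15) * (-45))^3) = 55 / 4831488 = 0.00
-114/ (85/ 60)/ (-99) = 152/ 187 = 0.81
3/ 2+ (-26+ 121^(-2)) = -717407/ 29282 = -24.50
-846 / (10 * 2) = -423 / 10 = -42.30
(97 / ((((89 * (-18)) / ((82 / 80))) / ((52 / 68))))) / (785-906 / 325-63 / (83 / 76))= -278926895 / 4258107144144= -0.00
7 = 7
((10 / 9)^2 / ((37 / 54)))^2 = 40000 / 12321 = 3.25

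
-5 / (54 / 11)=-55 / 54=-1.02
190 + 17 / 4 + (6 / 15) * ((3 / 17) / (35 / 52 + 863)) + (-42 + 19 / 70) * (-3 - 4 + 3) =38604201917 / 106888180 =361.16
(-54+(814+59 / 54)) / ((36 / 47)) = 1931653 / 1944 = 993.65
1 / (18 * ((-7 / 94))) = -47 / 63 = -0.75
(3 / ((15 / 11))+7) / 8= 23 / 20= 1.15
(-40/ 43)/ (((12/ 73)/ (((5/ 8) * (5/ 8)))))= -9125/ 4128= -2.21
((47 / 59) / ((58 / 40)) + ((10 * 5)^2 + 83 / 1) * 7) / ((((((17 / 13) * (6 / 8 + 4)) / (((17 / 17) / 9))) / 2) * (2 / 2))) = 3217503224 / 4973877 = 646.88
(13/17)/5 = 13/85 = 0.15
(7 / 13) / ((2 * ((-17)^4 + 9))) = 7 / 2171780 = 0.00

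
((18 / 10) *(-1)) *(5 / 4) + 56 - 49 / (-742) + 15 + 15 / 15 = 14801 / 212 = 69.82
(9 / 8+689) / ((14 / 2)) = 5521 / 56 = 98.59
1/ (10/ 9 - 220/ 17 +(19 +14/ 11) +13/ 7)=0.10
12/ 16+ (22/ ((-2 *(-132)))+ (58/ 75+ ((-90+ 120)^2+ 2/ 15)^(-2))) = 21967649357/ 13672800300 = 1.61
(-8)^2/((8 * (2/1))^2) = 1/4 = 0.25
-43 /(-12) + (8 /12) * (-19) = -109 /12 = -9.08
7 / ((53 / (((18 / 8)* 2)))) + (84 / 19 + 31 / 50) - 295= -7284754 / 25175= -289.36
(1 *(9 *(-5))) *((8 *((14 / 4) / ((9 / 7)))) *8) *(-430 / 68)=842800 / 17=49576.47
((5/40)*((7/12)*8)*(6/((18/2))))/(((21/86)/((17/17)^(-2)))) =43/27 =1.59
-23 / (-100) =23 / 100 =0.23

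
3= 3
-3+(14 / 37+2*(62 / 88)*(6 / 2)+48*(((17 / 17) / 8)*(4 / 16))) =1264 / 407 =3.11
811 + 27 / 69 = 811.39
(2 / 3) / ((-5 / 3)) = -2 / 5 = -0.40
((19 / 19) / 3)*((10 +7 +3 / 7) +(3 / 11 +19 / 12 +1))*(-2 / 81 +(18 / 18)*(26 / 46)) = 18874201 / 5164236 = 3.65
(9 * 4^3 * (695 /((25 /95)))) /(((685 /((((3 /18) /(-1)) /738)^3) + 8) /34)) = -6465168 /7434014795639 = -0.00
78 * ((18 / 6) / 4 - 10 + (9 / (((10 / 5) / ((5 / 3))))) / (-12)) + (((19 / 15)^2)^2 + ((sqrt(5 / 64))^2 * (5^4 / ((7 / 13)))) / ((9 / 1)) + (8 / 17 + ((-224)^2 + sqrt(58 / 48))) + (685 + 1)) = 50105.97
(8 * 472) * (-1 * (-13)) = 49088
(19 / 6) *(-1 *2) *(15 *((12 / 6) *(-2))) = 380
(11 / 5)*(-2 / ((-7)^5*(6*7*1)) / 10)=11 / 17647350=0.00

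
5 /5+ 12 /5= 17 /5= 3.40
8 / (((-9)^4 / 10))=80 / 6561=0.01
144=144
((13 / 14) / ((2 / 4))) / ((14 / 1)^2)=13 / 1372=0.01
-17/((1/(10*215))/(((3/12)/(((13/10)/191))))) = -17452625/13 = -1342509.62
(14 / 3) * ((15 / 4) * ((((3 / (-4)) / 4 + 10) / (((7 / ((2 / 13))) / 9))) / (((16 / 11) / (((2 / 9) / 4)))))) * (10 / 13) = 43175 / 43264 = 1.00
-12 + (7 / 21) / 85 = -3059 / 255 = -12.00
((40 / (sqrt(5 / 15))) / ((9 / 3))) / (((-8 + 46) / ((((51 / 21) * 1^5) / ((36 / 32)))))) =2720 * sqrt(3) / 3591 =1.31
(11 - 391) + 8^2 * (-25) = -1980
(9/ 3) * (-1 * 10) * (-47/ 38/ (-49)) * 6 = -4230/ 931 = -4.54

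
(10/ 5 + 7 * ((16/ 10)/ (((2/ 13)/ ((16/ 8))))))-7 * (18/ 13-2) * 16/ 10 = 10042/ 65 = 154.49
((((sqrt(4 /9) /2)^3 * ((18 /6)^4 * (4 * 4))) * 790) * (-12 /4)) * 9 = -1023840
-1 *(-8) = 8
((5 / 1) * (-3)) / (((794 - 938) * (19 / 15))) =25 / 304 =0.08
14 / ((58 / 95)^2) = 63175 / 1682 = 37.56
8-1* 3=5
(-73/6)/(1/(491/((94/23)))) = -824389/564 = -1461.68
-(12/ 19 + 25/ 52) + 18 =16685/ 988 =16.89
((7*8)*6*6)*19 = 38304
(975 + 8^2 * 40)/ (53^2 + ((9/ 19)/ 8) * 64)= 67165/ 53443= 1.26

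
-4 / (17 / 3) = -12 / 17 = -0.71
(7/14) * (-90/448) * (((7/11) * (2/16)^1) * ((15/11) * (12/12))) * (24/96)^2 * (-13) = 0.01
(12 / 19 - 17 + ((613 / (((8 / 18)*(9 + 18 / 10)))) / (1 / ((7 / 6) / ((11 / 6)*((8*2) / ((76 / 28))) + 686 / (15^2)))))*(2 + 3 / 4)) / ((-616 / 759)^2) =646782930747 / 32268787712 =20.04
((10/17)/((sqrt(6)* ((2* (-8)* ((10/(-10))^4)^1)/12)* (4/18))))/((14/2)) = -45* sqrt(6)/952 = -0.12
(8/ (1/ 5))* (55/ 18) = 1100/ 9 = 122.22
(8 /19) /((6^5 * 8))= 1 /147744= 0.00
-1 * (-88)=88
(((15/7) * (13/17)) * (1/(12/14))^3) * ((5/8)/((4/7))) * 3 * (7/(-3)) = -780325/39168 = -19.92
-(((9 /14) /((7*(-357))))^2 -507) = 68953137699 /136002244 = 507.00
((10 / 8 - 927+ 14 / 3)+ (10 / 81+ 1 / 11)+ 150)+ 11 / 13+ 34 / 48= -71287757 / 92664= -769.31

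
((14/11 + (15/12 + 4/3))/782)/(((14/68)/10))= 2545/10626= 0.24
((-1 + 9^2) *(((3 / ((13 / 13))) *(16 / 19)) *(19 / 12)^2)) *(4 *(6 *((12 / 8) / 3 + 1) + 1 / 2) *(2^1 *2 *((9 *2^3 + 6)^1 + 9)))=6700160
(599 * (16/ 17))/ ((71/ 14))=134176/ 1207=111.16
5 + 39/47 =274/47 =5.83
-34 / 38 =-0.89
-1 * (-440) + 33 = 473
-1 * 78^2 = -6084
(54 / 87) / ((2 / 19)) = 171 / 29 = 5.90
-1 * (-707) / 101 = 7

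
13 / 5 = 2.60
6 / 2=3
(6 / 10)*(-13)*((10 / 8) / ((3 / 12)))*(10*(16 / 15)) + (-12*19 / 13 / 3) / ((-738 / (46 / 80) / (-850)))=-4028249 / 9594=-419.87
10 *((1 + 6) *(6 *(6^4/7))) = 77760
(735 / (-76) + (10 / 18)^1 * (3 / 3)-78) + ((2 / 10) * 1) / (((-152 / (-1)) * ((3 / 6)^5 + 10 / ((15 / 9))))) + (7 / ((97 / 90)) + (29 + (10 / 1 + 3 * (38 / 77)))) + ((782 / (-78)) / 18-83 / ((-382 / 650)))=3691939128002639 / 36723481654860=100.53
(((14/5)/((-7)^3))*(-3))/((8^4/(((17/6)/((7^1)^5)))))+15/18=42165401651/50598481920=0.83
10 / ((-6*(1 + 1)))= -5 / 6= -0.83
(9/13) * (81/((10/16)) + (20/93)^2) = 5606552/62465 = 89.76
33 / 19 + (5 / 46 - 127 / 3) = -106159 / 2622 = -40.49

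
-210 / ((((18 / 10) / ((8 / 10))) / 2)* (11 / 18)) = -3360 / 11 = -305.45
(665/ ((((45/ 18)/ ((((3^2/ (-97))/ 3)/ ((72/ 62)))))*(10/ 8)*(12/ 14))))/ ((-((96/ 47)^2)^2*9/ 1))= 140832473341/ 3336657960960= 0.04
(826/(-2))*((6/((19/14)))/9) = -11564/57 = -202.88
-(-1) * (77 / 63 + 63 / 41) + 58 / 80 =51421 / 14760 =3.48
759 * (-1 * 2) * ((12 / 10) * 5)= -9108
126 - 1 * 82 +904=948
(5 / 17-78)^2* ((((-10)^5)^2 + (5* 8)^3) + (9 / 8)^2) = 1116833387829284321 / 18496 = 60382427975199.20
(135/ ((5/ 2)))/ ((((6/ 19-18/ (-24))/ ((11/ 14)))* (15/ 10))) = 1672/ 63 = 26.54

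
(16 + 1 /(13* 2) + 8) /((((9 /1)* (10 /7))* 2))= 875 /936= 0.93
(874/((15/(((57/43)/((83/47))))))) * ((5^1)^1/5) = 780482/17845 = 43.74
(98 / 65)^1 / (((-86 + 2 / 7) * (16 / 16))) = -343 / 19500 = -0.02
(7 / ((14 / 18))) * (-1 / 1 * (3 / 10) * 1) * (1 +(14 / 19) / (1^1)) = -891 / 190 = -4.69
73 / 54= 1.35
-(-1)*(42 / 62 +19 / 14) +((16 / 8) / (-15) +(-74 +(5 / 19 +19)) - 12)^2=157703717651 / 35251650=4473.65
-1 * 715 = -715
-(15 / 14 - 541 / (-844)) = -10117 / 5908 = -1.71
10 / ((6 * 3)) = 5 / 9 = 0.56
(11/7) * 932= 10252/7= 1464.57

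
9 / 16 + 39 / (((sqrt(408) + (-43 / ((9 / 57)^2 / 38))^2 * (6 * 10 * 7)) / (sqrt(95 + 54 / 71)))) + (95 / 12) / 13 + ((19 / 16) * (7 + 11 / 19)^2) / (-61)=-28431 * sqrt(49238358) / 84240597941545924829465661964 + 6411873241854990 * sqrt(482729) / 21060149485386481207366415491 + 38525 / 723216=0.05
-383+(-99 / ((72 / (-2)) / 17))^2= 28841 / 16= 1802.56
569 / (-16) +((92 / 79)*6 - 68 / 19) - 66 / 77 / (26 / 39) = -5621635 / 168112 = -33.44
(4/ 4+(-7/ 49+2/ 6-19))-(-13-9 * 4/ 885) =-29543/ 6195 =-4.77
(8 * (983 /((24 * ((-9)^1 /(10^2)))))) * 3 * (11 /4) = -270325 /9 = -30036.11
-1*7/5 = -1.40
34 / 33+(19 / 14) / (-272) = 128845 / 125664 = 1.03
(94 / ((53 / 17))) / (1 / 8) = 12784 / 53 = 241.21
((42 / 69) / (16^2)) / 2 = 7 / 5888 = 0.00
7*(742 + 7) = 5243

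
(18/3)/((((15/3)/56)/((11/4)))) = 924/5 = 184.80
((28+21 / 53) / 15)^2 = 90601 / 25281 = 3.58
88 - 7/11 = 961/11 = 87.36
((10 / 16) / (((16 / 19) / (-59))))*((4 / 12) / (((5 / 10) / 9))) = -16815 / 64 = -262.73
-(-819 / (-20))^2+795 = -352761 / 400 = -881.90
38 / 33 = 1.15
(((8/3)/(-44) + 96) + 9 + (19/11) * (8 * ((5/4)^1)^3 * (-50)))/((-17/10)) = 821365/1122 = 732.05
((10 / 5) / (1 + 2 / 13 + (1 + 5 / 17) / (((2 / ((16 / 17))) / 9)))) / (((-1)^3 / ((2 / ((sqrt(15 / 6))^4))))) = -0.10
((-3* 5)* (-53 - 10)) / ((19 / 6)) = 5670 / 19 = 298.42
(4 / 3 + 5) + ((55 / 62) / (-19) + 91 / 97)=2476643 / 342798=7.22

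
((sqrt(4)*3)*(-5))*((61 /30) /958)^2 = -3721 /27532920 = -0.00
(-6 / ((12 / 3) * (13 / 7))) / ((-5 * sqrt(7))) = 3 * sqrt(7) / 130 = 0.06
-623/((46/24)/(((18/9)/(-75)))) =4984/575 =8.67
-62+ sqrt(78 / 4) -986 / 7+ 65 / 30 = -196.27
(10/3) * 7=70/3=23.33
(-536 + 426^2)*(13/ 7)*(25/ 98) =29402750/ 343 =85722.30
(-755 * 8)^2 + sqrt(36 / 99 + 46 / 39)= 36481601.24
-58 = -58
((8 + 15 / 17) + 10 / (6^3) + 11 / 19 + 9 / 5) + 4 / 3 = 2204831 / 174420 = 12.64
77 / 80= 0.96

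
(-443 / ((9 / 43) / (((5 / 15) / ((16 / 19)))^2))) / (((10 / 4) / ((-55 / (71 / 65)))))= 4916832635 / 736128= 6679.32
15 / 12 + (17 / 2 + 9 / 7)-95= -2351 / 28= -83.96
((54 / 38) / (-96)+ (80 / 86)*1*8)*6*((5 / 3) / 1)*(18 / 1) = 8737785 / 6536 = 1336.87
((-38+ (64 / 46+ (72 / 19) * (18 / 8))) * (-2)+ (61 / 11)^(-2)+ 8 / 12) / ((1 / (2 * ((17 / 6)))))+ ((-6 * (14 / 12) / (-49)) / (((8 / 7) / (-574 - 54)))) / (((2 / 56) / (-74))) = 162974.23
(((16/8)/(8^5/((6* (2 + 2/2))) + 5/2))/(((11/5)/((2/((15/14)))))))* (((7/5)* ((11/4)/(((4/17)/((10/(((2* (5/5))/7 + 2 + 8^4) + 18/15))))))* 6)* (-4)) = -2099160/2354037433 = -0.00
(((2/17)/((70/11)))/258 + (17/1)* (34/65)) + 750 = 1514468399/1995630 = 758.89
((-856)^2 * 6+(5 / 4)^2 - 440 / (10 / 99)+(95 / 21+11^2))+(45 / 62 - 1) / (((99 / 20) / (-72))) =503239684561 / 114576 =4392191.07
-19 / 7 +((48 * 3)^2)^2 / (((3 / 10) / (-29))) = -290954280979 / 7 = -41564897282.71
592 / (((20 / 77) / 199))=2267804 / 5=453560.80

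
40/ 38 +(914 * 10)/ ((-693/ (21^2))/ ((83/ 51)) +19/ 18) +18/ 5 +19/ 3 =27244990471/ 268185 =101590.28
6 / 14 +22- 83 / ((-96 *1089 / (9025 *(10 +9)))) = 116040383 / 731808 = 158.57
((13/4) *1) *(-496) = -1612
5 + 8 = 13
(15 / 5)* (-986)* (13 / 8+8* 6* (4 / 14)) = -1270461 / 28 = -45373.61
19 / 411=0.05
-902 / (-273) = 902 / 273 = 3.30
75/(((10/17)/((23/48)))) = 1955/32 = 61.09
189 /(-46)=-189 /46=-4.11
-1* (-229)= 229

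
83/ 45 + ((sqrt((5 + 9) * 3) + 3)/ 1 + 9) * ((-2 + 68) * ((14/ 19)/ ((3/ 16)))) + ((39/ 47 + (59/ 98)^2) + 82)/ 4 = 4928 * sqrt(42)/ 19 + 4839744835789/ 1543746960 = 4815.96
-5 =-5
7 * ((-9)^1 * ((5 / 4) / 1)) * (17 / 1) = -5355 / 4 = -1338.75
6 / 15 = 2 / 5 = 0.40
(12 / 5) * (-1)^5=-12 / 5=-2.40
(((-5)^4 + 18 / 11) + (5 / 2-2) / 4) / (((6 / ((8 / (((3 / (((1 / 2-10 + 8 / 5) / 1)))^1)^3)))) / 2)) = -1812904403 / 59400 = -30520.28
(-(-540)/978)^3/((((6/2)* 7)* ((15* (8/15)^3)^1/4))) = 6834375/485043664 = 0.01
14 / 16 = 0.88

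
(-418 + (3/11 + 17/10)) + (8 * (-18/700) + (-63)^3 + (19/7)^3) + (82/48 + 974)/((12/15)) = -249223.60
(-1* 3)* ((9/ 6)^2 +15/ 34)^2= -100467/ 4624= -21.73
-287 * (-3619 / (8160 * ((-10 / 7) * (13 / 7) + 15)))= 4626727 / 448800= 10.31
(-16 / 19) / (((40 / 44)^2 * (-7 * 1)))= 484 / 3325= 0.15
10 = 10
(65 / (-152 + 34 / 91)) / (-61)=5915 / 841678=0.01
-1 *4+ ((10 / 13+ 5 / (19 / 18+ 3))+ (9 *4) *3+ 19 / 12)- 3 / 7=8542117 / 79716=107.16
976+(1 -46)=931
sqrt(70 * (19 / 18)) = sqrt(665) / 3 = 8.60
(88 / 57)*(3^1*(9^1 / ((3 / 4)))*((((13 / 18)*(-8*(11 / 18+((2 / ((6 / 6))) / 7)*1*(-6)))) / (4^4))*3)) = 19877 / 4788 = 4.15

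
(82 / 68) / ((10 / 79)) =9.53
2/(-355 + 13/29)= -29/5141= -0.01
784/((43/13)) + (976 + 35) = 53665/43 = 1248.02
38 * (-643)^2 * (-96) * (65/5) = -19607405376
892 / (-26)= -446 / 13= -34.31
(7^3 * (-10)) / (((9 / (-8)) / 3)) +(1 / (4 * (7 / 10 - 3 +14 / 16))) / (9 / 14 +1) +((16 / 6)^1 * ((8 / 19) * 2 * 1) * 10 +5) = 9174.02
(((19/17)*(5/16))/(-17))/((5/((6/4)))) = -57/9248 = -0.01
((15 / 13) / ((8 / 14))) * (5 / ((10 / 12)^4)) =6804 / 325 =20.94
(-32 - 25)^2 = 3249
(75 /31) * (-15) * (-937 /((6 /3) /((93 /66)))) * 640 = 168660000 /11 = 15332727.27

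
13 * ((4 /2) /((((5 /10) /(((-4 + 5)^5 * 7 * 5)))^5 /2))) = 87396400000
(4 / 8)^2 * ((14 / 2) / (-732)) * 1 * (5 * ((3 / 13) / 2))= -35 / 25376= -0.00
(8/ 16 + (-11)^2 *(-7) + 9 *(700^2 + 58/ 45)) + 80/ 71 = 3130508021/ 710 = 4409166.23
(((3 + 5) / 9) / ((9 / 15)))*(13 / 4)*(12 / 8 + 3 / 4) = 10.83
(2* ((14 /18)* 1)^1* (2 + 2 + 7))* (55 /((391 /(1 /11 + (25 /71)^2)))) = 1019480 /1971031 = 0.52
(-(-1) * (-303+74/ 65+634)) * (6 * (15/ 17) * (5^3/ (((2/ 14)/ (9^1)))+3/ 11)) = 33663814056/ 2431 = 13847722.77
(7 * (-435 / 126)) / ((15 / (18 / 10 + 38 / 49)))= -18299 / 4410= -4.15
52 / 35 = 1.49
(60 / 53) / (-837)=-0.00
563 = 563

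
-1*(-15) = 15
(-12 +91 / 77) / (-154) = 17 / 242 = 0.07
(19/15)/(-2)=-19/30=-0.63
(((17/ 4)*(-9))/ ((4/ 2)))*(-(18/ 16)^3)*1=111537/ 4096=27.23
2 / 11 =0.18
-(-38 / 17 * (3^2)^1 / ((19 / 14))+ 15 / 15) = 235 / 17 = 13.82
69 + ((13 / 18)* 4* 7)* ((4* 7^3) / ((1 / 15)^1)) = 1248727 / 3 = 416242.33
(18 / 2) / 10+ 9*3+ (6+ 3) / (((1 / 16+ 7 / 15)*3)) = 42633 / 1270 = 33.57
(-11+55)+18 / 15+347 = 1961 / 5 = 392.20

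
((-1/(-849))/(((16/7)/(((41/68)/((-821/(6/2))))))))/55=-287/13903405120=-0.00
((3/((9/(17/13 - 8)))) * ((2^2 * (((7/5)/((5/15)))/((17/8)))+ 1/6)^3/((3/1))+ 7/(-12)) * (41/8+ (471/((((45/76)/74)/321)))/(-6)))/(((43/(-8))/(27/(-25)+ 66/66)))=762221992173940426103/41710448812500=18274125.88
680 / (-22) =-340 / 11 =-30.91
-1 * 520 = -520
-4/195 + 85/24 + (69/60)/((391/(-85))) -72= -68.73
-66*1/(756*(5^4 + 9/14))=-11/78831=-0.00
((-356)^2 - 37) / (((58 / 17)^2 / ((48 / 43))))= 439392132 / 36163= 12150.32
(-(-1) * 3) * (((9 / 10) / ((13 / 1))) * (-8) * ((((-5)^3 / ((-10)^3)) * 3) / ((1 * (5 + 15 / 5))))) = -81 / 1040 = -0.08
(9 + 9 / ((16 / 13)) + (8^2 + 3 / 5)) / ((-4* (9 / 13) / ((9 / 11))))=-84149 / 3520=-23.91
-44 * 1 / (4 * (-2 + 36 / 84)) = 7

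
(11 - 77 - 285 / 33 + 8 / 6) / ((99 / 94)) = -69.60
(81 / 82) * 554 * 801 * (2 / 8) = 17972037 / 164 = 109585.59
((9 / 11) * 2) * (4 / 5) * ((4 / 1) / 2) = 144 / 55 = 2.62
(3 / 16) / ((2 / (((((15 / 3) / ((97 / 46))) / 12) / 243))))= 115 / 1508544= 0.00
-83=-83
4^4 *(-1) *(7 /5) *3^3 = -48384 /5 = -9676.80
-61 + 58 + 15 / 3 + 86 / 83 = 252 / 83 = 3.04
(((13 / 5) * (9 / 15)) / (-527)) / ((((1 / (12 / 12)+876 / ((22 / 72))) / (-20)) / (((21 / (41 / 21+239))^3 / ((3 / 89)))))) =99231401997 / 244758373986830000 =0.00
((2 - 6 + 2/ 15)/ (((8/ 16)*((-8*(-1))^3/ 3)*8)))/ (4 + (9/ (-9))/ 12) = -0.00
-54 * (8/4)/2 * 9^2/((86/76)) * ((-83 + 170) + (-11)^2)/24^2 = -60021/43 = -1395.84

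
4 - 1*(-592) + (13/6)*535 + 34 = 10735/6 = 1789.17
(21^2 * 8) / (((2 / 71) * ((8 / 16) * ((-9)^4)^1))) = 27832 / 729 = 38.18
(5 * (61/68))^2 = 93025/4624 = 20.12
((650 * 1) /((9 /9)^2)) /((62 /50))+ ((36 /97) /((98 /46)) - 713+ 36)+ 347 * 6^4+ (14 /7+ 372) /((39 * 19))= 449559.87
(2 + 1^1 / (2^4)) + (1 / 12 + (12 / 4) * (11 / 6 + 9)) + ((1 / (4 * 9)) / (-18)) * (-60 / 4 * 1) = 14977 / 432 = 34.67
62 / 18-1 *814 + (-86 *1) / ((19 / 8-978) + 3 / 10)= -810.47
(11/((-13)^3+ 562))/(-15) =11/24525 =0.00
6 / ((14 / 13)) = 39 / 7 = 5.57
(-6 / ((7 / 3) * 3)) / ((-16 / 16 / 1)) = 6 / 7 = 0.86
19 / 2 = 9.50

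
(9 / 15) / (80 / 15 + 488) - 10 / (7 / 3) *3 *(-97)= 64602063 / 51800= 1247.14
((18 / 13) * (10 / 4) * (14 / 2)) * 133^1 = 41895 / 13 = 3222.69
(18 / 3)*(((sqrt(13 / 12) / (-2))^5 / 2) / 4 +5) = 30-169*sqrt(39) / 36864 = 29.97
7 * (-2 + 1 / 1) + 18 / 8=-19 / 4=-4.75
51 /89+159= 14202 /89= 159.57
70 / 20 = 7 / 2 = 3.50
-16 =-16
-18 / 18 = -1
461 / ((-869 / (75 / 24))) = -11525 / 6952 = -1.66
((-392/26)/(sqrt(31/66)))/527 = -0.04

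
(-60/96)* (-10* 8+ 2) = 195/4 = 48.75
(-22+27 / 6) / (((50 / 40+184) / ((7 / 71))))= -490 / 52611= -0.01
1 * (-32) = -32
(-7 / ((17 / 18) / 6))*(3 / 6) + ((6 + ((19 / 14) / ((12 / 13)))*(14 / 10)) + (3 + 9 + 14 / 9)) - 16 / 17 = -9563 / 6120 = -1.56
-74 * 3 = -222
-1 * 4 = -4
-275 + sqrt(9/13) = -275 + 3 * sqrt(13)/13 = -274.17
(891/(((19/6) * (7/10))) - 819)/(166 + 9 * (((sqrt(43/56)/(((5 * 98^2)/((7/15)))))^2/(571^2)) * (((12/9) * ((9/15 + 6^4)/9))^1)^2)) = -21542205556806330375000/8574626611920273075457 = -2.51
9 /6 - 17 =-15.50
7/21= 1/3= 0.33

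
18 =18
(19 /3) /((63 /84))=8.44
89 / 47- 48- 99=-6820 / 47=-145.11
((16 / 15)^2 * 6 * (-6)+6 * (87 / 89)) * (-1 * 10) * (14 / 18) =1093204 / 4005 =272.96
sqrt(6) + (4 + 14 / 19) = sqrt(6) + 90 / 19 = 7.19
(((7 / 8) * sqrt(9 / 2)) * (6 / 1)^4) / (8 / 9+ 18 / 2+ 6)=15309 * sqrt(2) / 143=151.40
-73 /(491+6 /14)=-0.15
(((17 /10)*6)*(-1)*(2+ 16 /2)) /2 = -51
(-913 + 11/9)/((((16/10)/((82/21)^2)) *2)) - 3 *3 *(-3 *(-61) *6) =-112929031/7938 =-14226.38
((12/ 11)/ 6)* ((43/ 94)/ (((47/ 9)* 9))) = 43/ 24299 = 0.00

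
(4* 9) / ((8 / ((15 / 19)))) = 135 / 38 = 3.55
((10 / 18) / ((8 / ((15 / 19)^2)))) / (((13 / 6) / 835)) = 313125 / 18772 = 16.68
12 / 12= 1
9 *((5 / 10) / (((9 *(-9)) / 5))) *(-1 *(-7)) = -35 / 18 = -1.94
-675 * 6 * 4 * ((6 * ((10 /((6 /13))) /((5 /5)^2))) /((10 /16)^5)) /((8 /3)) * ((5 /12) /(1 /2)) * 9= -62108467.20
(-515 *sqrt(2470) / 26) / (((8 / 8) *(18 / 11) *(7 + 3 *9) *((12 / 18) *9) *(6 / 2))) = -5665 *sqrt(2470) / 286416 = -0.98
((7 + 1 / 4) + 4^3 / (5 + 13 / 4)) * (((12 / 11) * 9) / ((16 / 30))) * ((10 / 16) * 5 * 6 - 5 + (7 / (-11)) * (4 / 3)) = 151813935 / 42592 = 3564.38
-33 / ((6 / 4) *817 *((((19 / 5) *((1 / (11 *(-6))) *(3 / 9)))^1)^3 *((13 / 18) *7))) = 384238404000 / 509946073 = 753.49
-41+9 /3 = -38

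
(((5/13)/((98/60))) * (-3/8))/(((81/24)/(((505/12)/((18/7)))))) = -12625/29484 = -0.43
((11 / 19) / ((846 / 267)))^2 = 958441 / 28708164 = 0.03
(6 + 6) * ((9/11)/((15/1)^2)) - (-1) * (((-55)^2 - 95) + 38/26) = 10480131/3575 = 2931.51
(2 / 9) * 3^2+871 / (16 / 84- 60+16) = -16451 / 920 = -17.88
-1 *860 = -860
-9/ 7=-1.29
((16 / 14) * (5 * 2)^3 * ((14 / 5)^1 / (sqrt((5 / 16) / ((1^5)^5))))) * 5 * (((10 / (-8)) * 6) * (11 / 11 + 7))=-768000 * sqrt(5)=-1717300.21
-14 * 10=-140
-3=-3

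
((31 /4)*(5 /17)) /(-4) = -155 /272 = -0.57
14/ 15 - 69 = -1021/ 15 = -68.07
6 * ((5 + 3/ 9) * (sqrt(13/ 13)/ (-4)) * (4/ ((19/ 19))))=-32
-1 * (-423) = 423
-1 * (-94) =94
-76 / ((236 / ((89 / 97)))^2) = -150499 / 131010916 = -0.00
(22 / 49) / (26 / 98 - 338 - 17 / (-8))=-176 / 131559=-0.00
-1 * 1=-1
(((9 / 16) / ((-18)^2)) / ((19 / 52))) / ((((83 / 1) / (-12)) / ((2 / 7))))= -13 / 66234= -0.00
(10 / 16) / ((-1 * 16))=-5 / 128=-0.04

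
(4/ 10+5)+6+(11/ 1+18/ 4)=269/ 10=26.90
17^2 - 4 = 285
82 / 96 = 41 / 48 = 0.85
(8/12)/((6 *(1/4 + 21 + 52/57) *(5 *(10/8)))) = 304/378975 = 0.00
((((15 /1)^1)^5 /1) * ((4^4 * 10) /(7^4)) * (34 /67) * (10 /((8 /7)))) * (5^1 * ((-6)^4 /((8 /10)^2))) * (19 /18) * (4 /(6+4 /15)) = 26490037500000000 /1080107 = 24525382670.42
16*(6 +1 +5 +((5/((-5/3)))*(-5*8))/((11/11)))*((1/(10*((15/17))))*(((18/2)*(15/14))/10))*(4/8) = 20196/175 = 115.41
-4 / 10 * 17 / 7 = -34 / 35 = -0.97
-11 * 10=-110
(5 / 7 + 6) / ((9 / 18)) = 94 / 7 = 13.43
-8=-8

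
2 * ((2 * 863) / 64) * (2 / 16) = 863 / 128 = 6.74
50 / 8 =6.25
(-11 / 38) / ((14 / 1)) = -11 / 532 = -0.02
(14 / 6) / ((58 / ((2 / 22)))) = 7 / 1914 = 0.00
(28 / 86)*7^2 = 686 / 43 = 15.95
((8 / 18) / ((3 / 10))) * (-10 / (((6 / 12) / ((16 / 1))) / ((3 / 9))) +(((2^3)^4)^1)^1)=478720 / 81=5910.12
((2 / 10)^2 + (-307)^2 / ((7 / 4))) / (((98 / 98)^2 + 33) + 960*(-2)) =-9424907 / 330050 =-28.56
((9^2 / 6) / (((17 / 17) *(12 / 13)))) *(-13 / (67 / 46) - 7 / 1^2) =-124839 / 536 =-232.91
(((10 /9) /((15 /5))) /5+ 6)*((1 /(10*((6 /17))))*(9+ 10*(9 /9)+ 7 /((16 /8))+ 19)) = 57851 /810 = 71.42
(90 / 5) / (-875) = -18 / 875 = -0.02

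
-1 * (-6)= 6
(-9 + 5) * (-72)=288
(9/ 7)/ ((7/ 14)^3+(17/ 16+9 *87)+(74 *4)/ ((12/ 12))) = 48/ 40327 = 0.00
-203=-203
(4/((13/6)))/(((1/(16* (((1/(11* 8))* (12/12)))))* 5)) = 48/715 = 0.07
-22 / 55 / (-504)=1 / 1260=0.00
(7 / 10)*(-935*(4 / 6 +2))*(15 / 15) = -5236 / 3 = -1745.33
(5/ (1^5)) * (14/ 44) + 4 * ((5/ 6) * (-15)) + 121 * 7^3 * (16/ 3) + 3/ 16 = 221301.11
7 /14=0.50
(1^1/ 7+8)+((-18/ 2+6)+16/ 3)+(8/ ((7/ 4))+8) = 484/ 21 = 23.05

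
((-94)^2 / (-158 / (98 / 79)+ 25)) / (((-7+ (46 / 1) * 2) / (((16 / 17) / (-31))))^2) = -13854848 / 1258133199675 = -0.00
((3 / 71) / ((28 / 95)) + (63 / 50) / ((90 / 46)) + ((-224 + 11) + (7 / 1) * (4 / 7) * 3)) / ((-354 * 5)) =49752841 / 439845000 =0.11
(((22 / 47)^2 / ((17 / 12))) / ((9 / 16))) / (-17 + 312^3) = 30976 / 3421601525949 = 0.00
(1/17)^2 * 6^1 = 6/289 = 0.02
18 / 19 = 0.95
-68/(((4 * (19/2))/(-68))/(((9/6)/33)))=1156/209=5.53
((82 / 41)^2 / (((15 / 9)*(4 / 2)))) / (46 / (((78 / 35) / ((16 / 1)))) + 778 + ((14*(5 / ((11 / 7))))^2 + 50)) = 14157 / 37074280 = 0.00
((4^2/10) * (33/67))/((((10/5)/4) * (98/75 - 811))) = -0.00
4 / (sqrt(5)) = 4 * sqrt(5) / 5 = 1.79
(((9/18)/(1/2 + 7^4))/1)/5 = 0.00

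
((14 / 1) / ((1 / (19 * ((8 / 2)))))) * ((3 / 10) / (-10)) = -798 / 25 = -31.92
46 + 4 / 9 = 418 / 9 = 46.44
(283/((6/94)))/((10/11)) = 146311/30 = 4877.03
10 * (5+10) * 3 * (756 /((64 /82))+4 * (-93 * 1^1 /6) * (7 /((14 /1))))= 1687725 /4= 421931.25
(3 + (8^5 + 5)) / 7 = 32776 / 7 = 4682.29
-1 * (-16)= 16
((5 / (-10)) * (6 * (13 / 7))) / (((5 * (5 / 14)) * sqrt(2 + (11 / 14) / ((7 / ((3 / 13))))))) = -546 * sqrt(67106) / 64525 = -2.19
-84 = -84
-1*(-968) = 968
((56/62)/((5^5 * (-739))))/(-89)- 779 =-4963449621847/6371565625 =-779.00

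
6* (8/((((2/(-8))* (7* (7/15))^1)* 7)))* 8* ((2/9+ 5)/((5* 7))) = -10.02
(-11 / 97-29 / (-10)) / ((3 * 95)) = 901 / 92150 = 0.01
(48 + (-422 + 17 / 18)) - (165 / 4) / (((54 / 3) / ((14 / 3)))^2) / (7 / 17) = -369155 / 972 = -379.79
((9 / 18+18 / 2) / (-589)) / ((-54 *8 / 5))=5 / 26784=0.00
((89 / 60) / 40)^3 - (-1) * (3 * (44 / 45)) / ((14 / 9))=182481734783 / 96768000000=1.89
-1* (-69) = 69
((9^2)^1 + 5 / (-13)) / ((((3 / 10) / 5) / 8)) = 419200 / 39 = 10748.72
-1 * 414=-414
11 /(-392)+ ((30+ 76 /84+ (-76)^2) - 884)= 5789303 /1176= 4922.88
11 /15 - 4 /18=23 /45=0.51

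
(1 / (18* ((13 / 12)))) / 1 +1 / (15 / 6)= 88 / 195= 0.45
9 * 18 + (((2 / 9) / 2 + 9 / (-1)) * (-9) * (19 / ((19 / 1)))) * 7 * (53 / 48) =2341 / 3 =780.33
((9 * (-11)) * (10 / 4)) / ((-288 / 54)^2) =-4455 / 512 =-8.70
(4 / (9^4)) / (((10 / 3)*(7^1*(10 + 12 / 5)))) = 1 / 474579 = 0.00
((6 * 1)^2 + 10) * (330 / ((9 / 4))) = 20240 / 3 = 6746.67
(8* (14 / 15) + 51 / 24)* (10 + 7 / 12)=146177 / 1440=101.51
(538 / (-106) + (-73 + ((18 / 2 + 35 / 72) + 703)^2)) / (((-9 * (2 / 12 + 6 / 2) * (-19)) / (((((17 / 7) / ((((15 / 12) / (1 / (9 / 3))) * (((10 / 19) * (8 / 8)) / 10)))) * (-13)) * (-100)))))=154095212351405 / 10277442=14993537.53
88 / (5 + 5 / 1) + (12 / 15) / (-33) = 1448 / 165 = 8.78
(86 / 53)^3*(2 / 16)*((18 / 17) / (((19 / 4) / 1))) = 5724504 / 48087271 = 0.12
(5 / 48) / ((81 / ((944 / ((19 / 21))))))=1.34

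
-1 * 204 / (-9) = 22.67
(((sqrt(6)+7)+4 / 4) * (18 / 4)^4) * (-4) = -13122-6561 * sqrt(6) / 4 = -17139.78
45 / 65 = 9 / 13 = 0.69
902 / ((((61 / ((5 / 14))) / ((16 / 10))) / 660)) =2381280 / 427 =5576.77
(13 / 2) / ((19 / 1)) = 13 / 38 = 0.34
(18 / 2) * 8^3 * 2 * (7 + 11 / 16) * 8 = 566784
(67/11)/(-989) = -67/10879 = -0.01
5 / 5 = 1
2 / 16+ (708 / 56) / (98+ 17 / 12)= 0.25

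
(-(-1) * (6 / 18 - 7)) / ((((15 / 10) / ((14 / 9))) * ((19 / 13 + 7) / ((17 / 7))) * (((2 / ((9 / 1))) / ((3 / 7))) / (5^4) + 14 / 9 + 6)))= -552500 / 2103981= -0.26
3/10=0.30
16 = 16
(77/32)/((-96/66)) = -1.65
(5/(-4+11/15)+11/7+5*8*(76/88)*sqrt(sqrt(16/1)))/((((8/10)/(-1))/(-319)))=2701495/98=27566.28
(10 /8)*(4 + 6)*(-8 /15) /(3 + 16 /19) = -380 /219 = -1.74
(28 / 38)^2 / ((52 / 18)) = 0.19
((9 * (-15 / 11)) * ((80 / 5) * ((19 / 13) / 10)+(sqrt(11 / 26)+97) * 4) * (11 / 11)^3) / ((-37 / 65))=1350 * sqrt(286) / 407+3425220 / 407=8471.87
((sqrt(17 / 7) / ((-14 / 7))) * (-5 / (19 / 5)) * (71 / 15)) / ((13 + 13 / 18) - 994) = -213 * sqrt(119) / 469357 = -0.00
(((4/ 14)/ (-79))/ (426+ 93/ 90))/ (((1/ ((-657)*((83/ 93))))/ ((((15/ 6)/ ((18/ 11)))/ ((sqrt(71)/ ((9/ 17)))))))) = 14996025*sqrt(71)/ 265080100411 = 0.00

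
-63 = -63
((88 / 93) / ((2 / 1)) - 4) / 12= -82 / 279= -0.29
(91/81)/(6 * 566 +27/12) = 364/1101033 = 0.00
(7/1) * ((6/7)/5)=6/5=1.20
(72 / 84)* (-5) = -30 / 7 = -4.29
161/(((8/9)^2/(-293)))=-3821013/64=-59703.33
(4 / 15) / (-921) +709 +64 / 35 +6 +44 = 73575899 / 96705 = 760.83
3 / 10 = 0.30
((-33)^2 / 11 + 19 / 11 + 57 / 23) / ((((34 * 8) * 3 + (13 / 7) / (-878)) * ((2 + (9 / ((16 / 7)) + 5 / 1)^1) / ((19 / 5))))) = 6969339232 / 158603264875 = 0.04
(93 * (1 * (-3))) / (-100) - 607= -60421 / 100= -604.21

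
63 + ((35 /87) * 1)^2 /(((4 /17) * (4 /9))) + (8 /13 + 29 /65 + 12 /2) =62632249 /874640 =71.61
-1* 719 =-719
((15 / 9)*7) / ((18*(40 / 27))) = 7 / 16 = 0.44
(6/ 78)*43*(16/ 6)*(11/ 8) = 473/ 39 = 12.13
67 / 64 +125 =8067 / 64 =126.05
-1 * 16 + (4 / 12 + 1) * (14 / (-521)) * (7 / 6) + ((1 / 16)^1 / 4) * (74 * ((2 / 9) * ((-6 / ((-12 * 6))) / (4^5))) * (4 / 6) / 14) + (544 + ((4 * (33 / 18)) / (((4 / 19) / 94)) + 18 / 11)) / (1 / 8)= 6504520214854735 / 212957724672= 30543.72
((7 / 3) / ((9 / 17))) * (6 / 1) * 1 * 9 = 238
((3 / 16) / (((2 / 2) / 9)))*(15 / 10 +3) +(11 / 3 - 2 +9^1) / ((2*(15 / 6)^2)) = 20273 / 2400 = 8.45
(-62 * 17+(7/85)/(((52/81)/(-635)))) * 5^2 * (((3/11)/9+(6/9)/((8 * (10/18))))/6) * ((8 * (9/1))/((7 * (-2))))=5018725/1144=4387.00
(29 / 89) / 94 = 29 / 8366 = 0.00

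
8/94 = 4/47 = 0.09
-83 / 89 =-0.93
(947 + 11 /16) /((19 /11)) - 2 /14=548.52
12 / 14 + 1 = 13 / 7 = 1.86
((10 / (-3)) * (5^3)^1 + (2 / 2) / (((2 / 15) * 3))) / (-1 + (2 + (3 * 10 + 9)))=-497 / 48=-10.35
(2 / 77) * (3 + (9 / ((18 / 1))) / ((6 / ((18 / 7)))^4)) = 1317 / 16807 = 0.08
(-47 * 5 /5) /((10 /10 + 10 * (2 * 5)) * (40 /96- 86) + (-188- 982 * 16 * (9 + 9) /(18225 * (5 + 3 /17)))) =0.01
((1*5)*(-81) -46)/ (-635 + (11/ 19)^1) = 209/ 294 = 0.71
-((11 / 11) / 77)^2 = -1 / 5929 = -0.00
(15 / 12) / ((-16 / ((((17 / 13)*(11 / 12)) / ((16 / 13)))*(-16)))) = 935 / 768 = 1.22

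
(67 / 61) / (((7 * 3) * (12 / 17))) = 1139 / 15372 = 0.07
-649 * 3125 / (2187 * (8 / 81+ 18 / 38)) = -38534375 / 23787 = -1619.98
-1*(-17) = 17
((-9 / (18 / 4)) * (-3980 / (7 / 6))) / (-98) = -23880 / 343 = -69.62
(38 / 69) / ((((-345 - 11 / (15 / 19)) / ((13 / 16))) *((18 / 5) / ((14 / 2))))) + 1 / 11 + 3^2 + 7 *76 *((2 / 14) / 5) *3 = 53635701089 / 980749440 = 54.69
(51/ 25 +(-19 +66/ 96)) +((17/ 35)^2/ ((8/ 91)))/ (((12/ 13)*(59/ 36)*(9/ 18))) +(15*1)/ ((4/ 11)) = 188495/ 6608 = 28.53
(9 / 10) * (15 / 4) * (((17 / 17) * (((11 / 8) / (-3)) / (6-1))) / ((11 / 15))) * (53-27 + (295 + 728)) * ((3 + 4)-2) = -141615 / 64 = -2212.73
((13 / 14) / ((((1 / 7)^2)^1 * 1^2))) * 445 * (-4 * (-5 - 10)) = 1214850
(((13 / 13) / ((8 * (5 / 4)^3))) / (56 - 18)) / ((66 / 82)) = 164 / 78375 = 0.00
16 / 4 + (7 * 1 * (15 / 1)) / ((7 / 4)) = 64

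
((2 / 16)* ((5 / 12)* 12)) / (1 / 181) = 905 / 8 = 113.12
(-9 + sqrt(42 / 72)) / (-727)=9 / 727-sqrt(21) / 4362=0.01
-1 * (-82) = 82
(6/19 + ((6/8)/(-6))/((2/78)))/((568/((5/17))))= -3465/1467712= -0.00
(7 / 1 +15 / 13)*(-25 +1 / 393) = -1041344 / 5109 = -203.83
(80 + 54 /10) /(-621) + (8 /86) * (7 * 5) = 416339 /133515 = 3.12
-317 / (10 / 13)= -4121 / 10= -412.10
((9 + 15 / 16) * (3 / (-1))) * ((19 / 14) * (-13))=117819 / 224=525.98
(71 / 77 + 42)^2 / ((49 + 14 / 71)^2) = 0.76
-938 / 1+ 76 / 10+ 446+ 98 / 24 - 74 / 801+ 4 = -7632073 / 16020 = -476.41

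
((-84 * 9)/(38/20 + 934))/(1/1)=-0.81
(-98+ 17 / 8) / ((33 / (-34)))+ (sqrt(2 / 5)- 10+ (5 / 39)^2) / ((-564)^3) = 296503323364363 / 3001644195264- sqrt(10) / 897030720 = 98.78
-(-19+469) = -450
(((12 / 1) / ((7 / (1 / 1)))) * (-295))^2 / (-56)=-1566450 / 343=-4566.91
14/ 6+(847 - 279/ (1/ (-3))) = 1686.33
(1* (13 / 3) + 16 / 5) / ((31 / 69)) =2599 / 155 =16.77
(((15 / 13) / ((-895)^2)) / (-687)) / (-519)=1 / 247526817915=0.00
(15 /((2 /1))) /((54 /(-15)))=-25 /12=-2.08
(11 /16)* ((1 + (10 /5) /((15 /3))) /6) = 77 /480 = 0.16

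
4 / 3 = 1.33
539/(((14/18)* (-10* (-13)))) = 693/130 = 5.33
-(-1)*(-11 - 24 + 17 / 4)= -123 / 4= -30.75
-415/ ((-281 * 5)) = 83/ 281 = 0.30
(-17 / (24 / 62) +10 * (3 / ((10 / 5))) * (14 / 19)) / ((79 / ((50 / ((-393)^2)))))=-187325 / 1390967694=-0.00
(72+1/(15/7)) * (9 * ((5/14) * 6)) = 9783/7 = 1397.57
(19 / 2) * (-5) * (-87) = 8265 / 2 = 4132.50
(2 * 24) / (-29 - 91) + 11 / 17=0.25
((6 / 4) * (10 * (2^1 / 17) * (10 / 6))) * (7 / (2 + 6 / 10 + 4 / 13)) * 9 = 3250 / 51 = 63.73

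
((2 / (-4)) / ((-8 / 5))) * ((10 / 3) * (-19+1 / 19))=-375 / 19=-19.74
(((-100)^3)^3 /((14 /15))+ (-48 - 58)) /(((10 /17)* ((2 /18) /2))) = -1147500000000000113526 /35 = -32785714285714288957.89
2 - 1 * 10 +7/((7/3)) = -5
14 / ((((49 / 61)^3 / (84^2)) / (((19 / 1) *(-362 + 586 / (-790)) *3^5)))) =-6177866131846944 / 19355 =-319187090253.01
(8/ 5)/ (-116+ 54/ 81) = -12/ 865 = -0.01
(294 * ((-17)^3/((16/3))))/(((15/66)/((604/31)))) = -3598777413/155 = -23217918.79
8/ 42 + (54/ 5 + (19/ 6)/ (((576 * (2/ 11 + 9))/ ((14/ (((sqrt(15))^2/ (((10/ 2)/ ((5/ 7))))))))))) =201476999/ 18325440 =10.99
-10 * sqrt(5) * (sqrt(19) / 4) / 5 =-sqrt(95) / 2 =-4.87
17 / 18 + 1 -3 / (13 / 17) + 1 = -229 / 234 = -0.98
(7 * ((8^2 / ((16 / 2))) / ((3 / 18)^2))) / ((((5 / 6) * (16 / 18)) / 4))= 54432 / 5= 10886.40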